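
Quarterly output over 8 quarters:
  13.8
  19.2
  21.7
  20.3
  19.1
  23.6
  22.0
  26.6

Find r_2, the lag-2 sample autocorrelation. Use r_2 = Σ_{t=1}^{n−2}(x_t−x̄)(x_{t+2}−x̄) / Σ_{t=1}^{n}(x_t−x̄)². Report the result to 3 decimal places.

Mean x̄ = (13.8 + 19.2 + 21.7 + 20.3 + 19.1 + 23.6 + 22.0 + 26.6)/8 = 20.7875
Deviations from mean: -6.9875, -1.5875, 0.9125, -0.4875, -1.6875, 2.8125, 1.2125, 5.8125
Numerator Σ_{t=1}^{6}(x_t−x̄)(x_{t+2}−x̄) = 5.7884
Denominator Σ(x_t−x̄)² = 98.4288
r_2 = 5.7884 / 98.4288 = 0.059

0.059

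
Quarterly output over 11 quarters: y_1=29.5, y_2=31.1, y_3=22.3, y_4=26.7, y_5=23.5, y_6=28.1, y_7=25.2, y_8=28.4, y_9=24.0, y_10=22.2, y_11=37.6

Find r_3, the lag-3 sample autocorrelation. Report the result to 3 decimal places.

-0.020

Mean ȳ = (29.5 + 31.1 + 22.3 + 26.7 + 23.5 + 28.1 + 25.2 + 28.4 + 24.0 + 22.2 + 37.6)/11 = 27.1455
Numerator Σ_{t=1}^{8}(y_t−ȳ)(y_{t+3}−ȳ) = -4.0626
Denominator Σ(y_t−ȳ)² = 208.0673
r_3 = -4.0626 / 208.0673 = -0.020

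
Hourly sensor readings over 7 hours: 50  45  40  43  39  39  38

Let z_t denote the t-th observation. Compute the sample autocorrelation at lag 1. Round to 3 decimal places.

Mean z̄ = (50 + 45 + 40 + 43 + 39 + 39 + 38)/7 = 42.0000
Σ(z_t−z̄)(z_{t+1}−z̄) = (24.0000) + (-6.0000) + (-2.0000) + (-3.0000) + (9.0000) + (12.0000) = 34.0000
Denominator Σ(z_t−z̄)² = 112.0000
r_1 = 34.0000 / 112.0000 = 0.304

0.304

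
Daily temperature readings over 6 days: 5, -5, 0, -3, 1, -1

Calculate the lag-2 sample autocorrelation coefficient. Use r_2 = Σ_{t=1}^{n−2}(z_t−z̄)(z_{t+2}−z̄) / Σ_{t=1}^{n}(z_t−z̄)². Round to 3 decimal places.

Mean z̄ = (5 − 5 + 0 − 3 + 1 − 1)/6 = -0.5000
Deviations from mean: 5.5000, -4.5000, 0.5000, -2.5000, 1.5000, -0.5000
Σ(z_t−z̄)(z_{t+2}−z̄) = (2.7500) + (11.2500) + (0.7500) + (1.2500) = 16.0000
Denominator Σ(z_t−z̄)² = 59.5000
r_2 = 16.0000 / 59.5000 = 0.269

0.269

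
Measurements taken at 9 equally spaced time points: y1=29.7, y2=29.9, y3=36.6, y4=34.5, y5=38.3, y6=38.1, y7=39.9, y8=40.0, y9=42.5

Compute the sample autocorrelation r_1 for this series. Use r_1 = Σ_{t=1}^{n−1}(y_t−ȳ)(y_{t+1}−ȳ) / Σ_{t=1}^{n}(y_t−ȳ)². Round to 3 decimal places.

0.511

Mean ȳ = (29.7 + 29.9 + 36.6 + 34.5 + 38.3 + 38.1 + 39.9 + 40.0 + 42.5)/9 = 36.6111
Numerator Σ_{t=1}^{8}(y_t−ȳ)(y_{t+1}−ȳ) = 81.4277
Denominator Σ(y_t−ȳ)² = 159.3089
r_1 = 81.4277 / 159.3089 = 0.511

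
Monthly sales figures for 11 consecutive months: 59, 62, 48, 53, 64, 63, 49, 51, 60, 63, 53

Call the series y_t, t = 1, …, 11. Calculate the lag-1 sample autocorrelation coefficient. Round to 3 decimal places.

Mean ȳ = (59 + 62 + 48 + 53 + 64 + 63 + 49 + 51 + 60 + 63 + 53)/11 = 56.8182
Numerator Σ_{t=1}^{10}(y_t−ȳ)(y_{t+1}−ȳ) = -9.0331
Denominator Σ(y_t−ȳ)² = 371.6364
r_1 = -9.0331 / 371.6364 = -0.024

-0.024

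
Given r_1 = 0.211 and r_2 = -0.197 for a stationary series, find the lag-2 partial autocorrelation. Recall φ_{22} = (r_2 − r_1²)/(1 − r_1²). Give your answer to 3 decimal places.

-0.253

φ_{22} = (r_2 − r_1²) / (1 − r_1²)
r_1² = (0.211)² = 0.044521
Numerator = -0.197 − 0.0445 = -0.2415; denominator = 1 − 0.0445 = 0.9555
φ_{22} = -0.2415 / 0.9555 = -0.253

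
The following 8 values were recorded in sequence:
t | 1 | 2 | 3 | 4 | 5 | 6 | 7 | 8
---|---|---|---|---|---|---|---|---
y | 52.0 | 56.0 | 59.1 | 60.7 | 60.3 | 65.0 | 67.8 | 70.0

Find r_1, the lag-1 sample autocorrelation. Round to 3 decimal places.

0.554

Mean ȳ = (52.0 + 56.0 + 59.1 + 60.7 + 60.3 + 65.0 + 67.8 + 70.0)/8 = 61.3625
Deviations from mean: -9.3625, -5.3625, -2.2625, -0.6625, -1.0625, 3.6375, 6.4375, 8.6375
Numerator Σ_{t=1}^{7}(y_t−ȳ)(y_{t+1}−ȳ) = 139.6973
Denominator Σ(y_t−ȳ)² = 252.3788
r_1 = 139.6973 / 252.3788 = 0.554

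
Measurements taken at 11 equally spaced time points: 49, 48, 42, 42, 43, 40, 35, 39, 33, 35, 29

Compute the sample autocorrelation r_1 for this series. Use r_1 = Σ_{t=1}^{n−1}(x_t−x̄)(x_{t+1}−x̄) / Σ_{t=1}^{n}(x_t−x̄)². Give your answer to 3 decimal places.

Mean x̄ = (49 + 48 + 42 + 42 + 43 + 40 + 35 + 39 + 33 + 35 + 29)/11 = 39.5455
Numerator Σ_{t=1}^{10}(x_t−x̄)(x_{t+1}−x̄) = 198.4298
Denominator Σ(x_t−x̄)² = 380.7273
r_1 = 198.4298 / 380.7273 = 0.521

0.521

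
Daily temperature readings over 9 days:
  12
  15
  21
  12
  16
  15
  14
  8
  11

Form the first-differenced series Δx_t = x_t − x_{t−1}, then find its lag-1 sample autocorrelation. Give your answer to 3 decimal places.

-0.465

First differences Δx: 3, 6, -9, 4, -1, -1, -6, 3
Mean of differences = -0.1250
Numerator Σ(Δx_t−Δx̄)(Δx_{t+1}−Δx̄) = -87.8906
Denominator Σ(Δx_t−Δx̄)² = 188.8750
r_1(Δx) = -87.8906 / 188.8750 = -0.465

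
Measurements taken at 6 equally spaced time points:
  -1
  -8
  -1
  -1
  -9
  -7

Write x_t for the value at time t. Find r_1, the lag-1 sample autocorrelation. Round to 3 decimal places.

-0.222

Mean x̄ = (-1 − 8 − 1 − 1 − 9 − 7)/6 = -4.5000
Deviations from mean: 3.5000, -3.5000, 3.5000, 3.5000, -4.5000, -2.5000
Σ(x_t−x̄)(x_{t+1}−x̄) = (-12.2500) + (-12.2500) + (12.2500) + (-15.7500) + (11.2500) = -16.7500
Denominator Σ(x_t−x̄)² = 75.5000
r_1 = -16.7500 / 75.5000 = -0.222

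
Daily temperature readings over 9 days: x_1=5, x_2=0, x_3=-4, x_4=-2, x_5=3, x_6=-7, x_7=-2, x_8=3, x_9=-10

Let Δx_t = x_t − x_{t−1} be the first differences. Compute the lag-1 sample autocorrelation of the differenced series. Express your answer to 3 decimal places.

First differences Δx: -5, -4, 2, 5, -10, 5, 5, -13
Mean of differences = -1.8750
Numerator Σ(Δx_t−Δx̄)(Δx_{t+1}−Δx̄) = -115.8906
Denominator Σ(Δx_t−Δx̄)² = 360.8750
r_1(Δx) = -115.8906 / 360.8750 = -0.321

-0.321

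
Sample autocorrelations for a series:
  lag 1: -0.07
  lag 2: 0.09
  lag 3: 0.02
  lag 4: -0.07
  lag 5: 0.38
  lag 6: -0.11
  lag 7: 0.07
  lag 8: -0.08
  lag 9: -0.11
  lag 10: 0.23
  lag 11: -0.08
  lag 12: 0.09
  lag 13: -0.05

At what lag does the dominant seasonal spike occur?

The largest autocorrelation is r_5 = 0.38, with a weaker echo at lag 10 (0.23); the remaining lags stay at or below 0.09.
The dominant spike at lag 5 indicates a seasonal period of 5.

5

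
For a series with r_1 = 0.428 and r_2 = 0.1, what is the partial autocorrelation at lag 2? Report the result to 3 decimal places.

φ_{22} = (r_2 − r_1²) / (1 − r_1²)
r_1² = (0.428)² = 0.183184
Numerator = 0.1 − 0.1832 = -0.0832; denominator = 1 − 0.1832 = 0.8168
φ_{22} = -0.0832 / 0.8168 = -0.102

-0.102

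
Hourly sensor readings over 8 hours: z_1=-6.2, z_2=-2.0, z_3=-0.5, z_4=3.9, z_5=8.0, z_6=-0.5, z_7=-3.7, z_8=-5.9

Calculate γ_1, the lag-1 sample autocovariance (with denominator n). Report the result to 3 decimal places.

Mean z̄ = (-6.2 − 2.0 − 0.5 + 3.9 + 8.0 − 0.5 − 3.7 − 5.9)/8 = -0.8625
Σ_{t=1}^{7}(z_t−z̄)(z_{t+1}−z̄) = 66.0711
γ_1 = 66.0711 / 8 = 8.259

8.259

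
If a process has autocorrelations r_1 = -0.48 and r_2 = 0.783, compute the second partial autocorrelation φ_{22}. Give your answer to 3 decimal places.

φ_{22} = (r_2 − r_1²) / (1 − r_1²)
r_1² = (-0.48)² = 0.2304
Numerator = 0.783 − 0.2304 = 0.5526; denominator = 1 − 0.2304 = 0.7696
φ_{22} = 0.5526 / 0.7696 = 0.718

0.718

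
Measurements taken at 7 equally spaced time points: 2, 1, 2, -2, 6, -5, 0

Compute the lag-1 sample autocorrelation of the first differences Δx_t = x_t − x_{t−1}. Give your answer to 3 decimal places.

First differences Δx: -1, 1, -4, 8, -11, 5
Mean of differences = -0.3333
Numerator Σ(Δx_t−Δx̄)(Δx_{t+1}−Δx̄) = -182.1111
Denominator Σ(Δx_t−Δx̄)² = 227.3333
r_1(Δx) = -182.1111 / 227.3333 = -0.801

-0.801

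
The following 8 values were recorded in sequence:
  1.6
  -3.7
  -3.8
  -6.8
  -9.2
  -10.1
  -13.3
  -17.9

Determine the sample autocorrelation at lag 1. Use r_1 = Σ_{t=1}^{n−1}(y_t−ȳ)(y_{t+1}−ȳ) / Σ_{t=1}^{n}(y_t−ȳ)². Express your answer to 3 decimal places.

Mean ȳ = (1.6 − 3.7 − 3.8 − 6.8 − 9.2 − 10.1 − 13.3 − 17.9)/8 = -7.9000
Deviations from mean: 9.5000, 4.2000, 4.1000, 1.1000, -1.3000, -2.2000, -5.4000, -10.0000
Σ(y_t−ȳ)(y_{t+1}−ȳ) = (39.9000) + (17.2200) + (4.5100) + (-1.4300) + (2.8600) + (11.8800) + (54.0000) = 128.9400
Denominator Σ(y_t−ȳ)² = 261.6000
r_1 = 128.9400 / 261.6000 = 0.493

0.493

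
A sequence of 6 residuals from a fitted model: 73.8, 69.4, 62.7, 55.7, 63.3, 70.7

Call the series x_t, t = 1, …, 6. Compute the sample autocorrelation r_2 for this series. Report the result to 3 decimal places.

Mean x̄ = (73.8 + 69.4 + 62.7 + 55.7 + 63.3 + 70.7)/6 = 65.9333
Deviations from mean: 7.8667, 3.4667, -3.2333, -10.2333, -2.6333, 4.7667
Numerator Σ_{t=1}^{4}(x_t−x̄)(x_{t+2}−x̄) = -101.1756
Denominator Σ(x_t−x̄)² = 218.7333
r_2 = -101.1756 / 218.7333 = -0.463

-0.463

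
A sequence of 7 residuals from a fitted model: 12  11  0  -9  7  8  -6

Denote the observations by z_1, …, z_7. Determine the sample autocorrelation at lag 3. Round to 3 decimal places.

0.048

Mean z̄ = (12 + 11 + 0 − 9 + 7 + 8 − 6)/7 = 3.2857
Deviations from mean: 8.7143, 7.7143, -3.2857, -12.2857, 3.7143, 4.7143, -9.2857
Σ(z_t−z̄)(z_{t+3}−z̄) = (-107.0612) + (28.6531) + (-15.4898) + (114.0816) = 20.1837
Denominator Σ(z_t−z̄)² = 419.4286
r_3 = 20.1837 / 419.4286 = 0.048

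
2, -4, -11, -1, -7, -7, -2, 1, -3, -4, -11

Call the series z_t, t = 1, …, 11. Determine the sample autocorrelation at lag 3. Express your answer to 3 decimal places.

-0.038

Mean z̄ = (2 − 4 − 11 − 1 − 7 − 7 − 2 + 1 − 3 − 4 − 11)/11 = -4.2727
Numerator Σ_{t=1}^{8}(z_t−z̄)(z_{t+3}−z̄) = -7.1322
Denominator Σ(z_t−z̄)² = 190.1818
r_3 = -7.1322 / 190.1818 = -0.038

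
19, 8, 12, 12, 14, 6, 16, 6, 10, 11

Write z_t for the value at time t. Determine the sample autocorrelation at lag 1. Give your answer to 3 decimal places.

-0.515

Mean z̄ = (19 + 8 + 12 + 12 + 14 + 6 + 16 + 6 + 10 + 11)/10 = 11.4000
Numerator Σ_{t=1}^{9}(z_t−z̄)(z_{t+1}−z̄) = -81.5600
Denominator Σ(z_t−z̄)² = 158.4000
r_1 = -81.5600 / 158.4000 = -0.515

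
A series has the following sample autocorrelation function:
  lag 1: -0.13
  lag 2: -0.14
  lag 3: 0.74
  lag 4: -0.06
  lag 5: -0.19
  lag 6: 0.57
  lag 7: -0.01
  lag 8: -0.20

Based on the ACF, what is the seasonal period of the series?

The largest autocorrelation is r_3 = 0.74, with a weaker echo at lag 6 (0.57); the remaining lags stay at or below -0.01.
The dominant spike at lag 3 indicates a seasonal period of 3.

3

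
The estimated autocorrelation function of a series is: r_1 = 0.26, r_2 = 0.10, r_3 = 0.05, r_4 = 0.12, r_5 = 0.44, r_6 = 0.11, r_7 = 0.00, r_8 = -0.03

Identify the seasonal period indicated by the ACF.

5

The largest autocorrelation is r_5 = 0.44; the remaining lags stay at or below 0.26. The elevated value at lag 1 (0.26), dropping to 0.10 at lag 2, reflects decaying short-term dependence rather than seasonality.
The dominant spike at lag 5 indicates a seasonal period of 5.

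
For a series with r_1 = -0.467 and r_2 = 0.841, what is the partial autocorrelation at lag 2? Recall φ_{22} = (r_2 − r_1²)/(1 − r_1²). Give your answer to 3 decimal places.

φ_{22} = (r_2 − r_1²) / (1 − r_1²)
r_1² = (-0.467)² = 0.218089
Numerator = 0.841 − 0.2181 = 0.6229; denominator = 1 − 0.2181 = 0.7819
φ_{22} = 0.6229 / 0.7819 = 0.797

0.797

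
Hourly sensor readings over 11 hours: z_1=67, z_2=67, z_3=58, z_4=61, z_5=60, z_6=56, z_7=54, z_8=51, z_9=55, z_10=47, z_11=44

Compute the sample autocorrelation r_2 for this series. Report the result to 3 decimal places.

Mean z̄ = (67 + 67 + 58 + 61 + 60 + 56 + 54 + 51 + 55 + 47 + 44)/11 = 56.3636
Numerator Σ_{t=1}^{9}(z_t−z̄)(z_{t+2}−z̄) = 134.6446
Denominator Σ(z_t−z̄)² = 540.5455
r_2 = 134.6446 / 540.5455 = 0.249

0.249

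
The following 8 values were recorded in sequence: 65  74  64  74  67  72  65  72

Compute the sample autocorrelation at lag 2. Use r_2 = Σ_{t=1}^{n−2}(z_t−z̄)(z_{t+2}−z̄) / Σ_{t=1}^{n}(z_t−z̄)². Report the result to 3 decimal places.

Mean z̄ = (65 + 74 + 64 + 74 + 67 + 72 + 65 + 72)/8 = 69.1250
Deviations from mean: -4.1250, 4.8750, -5.1250, 4.8750, -2.1250, 2.8750, -4.1250, 2.8750
Numerator Σ_{t=1}^{6}(z_t−z̄)(z_{t+2}−z̄) = 86.8438
Denominator Σ(z_t−z̄)² = 128.8750
r_2 = 86.8438 / 128.8750 = 0.674

0.674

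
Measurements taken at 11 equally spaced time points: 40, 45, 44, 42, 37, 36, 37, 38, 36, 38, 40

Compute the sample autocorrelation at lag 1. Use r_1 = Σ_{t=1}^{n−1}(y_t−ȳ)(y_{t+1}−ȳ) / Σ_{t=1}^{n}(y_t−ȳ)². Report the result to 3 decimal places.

Mean ȳ = (40 + 45 + 44 + 42 + 37 + 36 + 37 + 38 + 36 + 38 + 40)/11 = 39.3636
Numerator Σ_{t=1}^{10}(y_t−ȳ)(y_{t+1}−ȳ) = 63.1405
Denominator Σ(y_t−ȳ)² = 98.5455
r_1 = 63.1405 / 98.5455 = 0.641

0.641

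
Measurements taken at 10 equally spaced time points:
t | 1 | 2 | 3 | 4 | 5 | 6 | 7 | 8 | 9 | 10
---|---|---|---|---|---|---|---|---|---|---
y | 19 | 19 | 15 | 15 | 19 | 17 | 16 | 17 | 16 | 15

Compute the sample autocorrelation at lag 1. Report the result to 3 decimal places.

0.061

Mean ȳ = (19 + 19 + 15 + 15 + 19 + 17 + 16 + 17 + 16 + 15)/10 = 16.8000
Numerator Σ_{t=1}^{9}(y_t−ȳ)(y_{t+1}−ȳ) = 1.5600
Denominator Σ(y_t−ȳ)² = 25.6000
r_1 = 1.5600 / 25.6000 = 0.061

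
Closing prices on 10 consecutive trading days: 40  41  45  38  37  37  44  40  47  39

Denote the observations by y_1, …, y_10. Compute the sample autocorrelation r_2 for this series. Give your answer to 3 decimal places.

0.027

Mean ȳ = (40 + 41 + 45 + 38 + 37 + 37 + 44 + 40 + 47 + 39)/10 = 40.8000
Numerator Σ_{t=1}^{8}(y_t−ȳ)(y_{t+2}−ȳ) = 2.9200
Denominator Σ(y_t−ȳ)² = 107.6000
r_2 = 2.9200 / 107.6000 = 0.027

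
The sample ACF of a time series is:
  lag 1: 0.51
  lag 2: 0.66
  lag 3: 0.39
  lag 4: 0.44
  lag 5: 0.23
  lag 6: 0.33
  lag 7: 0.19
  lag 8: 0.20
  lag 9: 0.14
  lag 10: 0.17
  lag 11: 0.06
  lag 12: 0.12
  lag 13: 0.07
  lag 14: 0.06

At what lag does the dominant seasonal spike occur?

The largest autocorrelation is r_2 = 0.66; the remaining lags stay at or below 0.51.
The dominant spike at lag 2 indicates a seasonal period of 2.

2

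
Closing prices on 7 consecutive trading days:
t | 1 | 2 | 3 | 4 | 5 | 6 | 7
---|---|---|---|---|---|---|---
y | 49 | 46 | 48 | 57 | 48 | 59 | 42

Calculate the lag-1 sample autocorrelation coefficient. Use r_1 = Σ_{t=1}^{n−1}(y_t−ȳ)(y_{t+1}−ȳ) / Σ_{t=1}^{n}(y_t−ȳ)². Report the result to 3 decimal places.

-0.479

Mean ȳ = (49 + 46 + 48 + 57 + 48 + 59 + 42)/7 = 49.8571
Deviations from mean: -0.8571, -3.8571, -1.8571, 7.1429, -1.8571, 9.1429, -7.8571
Σ(y_t−ȳ)(y_{t+1}−ȳ) = (3.3061) + (7.1633) + (-13.2653) + (-13.2653) + (-16.9796) + (-71.8367) = -104.8776
Denominator Σ(y_t−ȳ)² = 218.8571
r_1 = -104.8776 / 218.8571 = -0.479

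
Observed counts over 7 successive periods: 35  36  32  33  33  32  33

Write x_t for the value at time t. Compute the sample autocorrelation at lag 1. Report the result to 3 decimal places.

Mean x̄ = (35 + 36 + 32 + 33 + 33 + 32 + 33)/7 = 33.4286
Deviations from mean: 1.5714, 2.5714, -1.4286, -0.4286, -0.4286, -1.4286, -0.4286
Σ(x_t−x̄)(x_{t+1}−x̄) = (4.0408) + (-3.6735) + (0.6122) + (0.1837) + (0.6122) + (0.6122) = 2.3878
Denominator Σ(x_t−x̄)² = 13.7143
r_1 = 2.3878 / 13.7143 = 0.174

0.174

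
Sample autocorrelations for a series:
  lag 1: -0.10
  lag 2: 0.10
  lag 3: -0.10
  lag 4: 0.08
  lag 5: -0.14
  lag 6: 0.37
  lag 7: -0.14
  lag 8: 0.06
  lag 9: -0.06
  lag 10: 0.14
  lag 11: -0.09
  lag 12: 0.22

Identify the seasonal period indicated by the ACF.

6

The largest autocorrelation is r_6 = 0.37, with a weaker echo at lag 12 (0.22); the remaining lags stay at or below 0.14.
The dominant spike at lag 6 indicates a seasonal period of 6.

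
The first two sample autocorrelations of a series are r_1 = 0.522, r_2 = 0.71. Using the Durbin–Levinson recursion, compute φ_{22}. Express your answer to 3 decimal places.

φ_{22} = (r_2 − r_1²) / (1 − r_1²)
r_1² = (0.522)² = 0.272484
Numerator = 0.71 − 0.2725 = 0.4375; denominator = 1 − 0.2725 = 0.7275
φ_{22} = 0.4375 / 0.7275 = 0.601

0.601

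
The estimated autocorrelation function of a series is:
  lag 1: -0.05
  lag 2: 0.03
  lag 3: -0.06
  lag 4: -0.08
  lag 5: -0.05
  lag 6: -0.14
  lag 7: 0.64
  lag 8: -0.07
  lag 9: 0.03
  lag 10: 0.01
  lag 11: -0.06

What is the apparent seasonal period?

7

The largest autocorrelation is r_7 = 0.64; the remaining lags stay at or below 0.03.
The dominant spike at lag 7 indicates a seasonal period of 7.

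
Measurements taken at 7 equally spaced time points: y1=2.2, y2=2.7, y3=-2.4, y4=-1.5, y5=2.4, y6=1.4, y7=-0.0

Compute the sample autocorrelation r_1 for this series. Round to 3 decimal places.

Mean ȳ = (2.2 + 2.7 − 2.4 − 1.5 + 2.4 + 1.4 − 0.0)/7 = 0.6857
Deviations from mean: 1.5143, 2.0143, -3.0857, -2.1857, 1.7143, 0.7143, -0.6857
Numerator Σ_{t=1}^{6}(y_t−ȳ)(y_{t+1}−ȳ) = 0.5669
Denominator Σ(y_t−ȳ)² = 24.5686
r_1 = 0.5669 / 24.5686 = 0.023

0.023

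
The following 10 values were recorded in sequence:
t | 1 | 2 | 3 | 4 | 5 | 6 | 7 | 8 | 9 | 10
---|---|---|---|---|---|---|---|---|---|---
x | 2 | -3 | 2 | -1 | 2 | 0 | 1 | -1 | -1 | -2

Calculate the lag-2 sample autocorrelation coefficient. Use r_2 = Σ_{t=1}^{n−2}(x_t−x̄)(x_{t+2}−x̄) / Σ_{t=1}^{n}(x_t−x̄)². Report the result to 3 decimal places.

0.494

Mean x̄ = (2 − 3 + 2 − 1 + 2 + 0 + 1 − 1 − 1 − 2)/10 = -0.1000
Numerator Σ_{t=1}^{8}(x_t−x̄)(x_{t+2}−x̄) = 14.2800
Denominator Σ(x_t−x̄)² = 28.9000
r_2 = 14.2800 / 28.9000 = 0.494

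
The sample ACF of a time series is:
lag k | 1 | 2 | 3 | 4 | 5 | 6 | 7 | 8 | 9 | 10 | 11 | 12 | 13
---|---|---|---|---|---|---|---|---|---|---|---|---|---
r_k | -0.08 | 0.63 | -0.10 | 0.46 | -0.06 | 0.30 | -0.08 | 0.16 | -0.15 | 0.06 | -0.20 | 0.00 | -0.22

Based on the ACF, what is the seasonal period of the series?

The largest autocorrelation is r_2 = 0.63, with weaker echoes at lags 4 (0.46), 6 (0.30) and 8 (0.16); the remaining lags stay at or below 0.06.
The dominant spike at lag 2 indicates a seasonal period of 2.

2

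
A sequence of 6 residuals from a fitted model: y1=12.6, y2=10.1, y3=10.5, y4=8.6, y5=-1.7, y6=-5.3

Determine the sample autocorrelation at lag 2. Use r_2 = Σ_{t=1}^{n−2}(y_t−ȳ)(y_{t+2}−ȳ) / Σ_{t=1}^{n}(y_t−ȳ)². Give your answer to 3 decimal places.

Mean ȳ = (12.6 + 10.1 + 10.5 + 8.6 − 1.7 − 5.3)/6 = 5.8000
Deviations from mean: 6.8000, 4.3000, 4.7000, 2.8000, -7.5000, -11.1000
Numerator Σ_{t=1}^{4}(y_t−ȳ)(y_{t+2}−ȳ) = -22.3300
Denominator Σ(y_t−ȳ)² = 274.1200
r_2 = -22.3300 / 274.1200 = -0.081

-0.081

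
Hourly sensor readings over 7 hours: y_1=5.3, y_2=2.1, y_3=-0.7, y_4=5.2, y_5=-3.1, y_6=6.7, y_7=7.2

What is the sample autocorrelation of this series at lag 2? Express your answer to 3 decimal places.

Mean ȳ = (5.3 + 2.1 − 0.7 + 5.2 − 3.1 + 6.7 + 7.2)/7 = 3.2429
Numerator Σ_{t=1}^{5}(y_t−ȳ)(y_{t+2}−ȳ) = -3.6722
Denominator Σ(y_t−ȳ)² = 92.7571
r_2 = -3.6722 / 92.7571 = -0.040

-0.040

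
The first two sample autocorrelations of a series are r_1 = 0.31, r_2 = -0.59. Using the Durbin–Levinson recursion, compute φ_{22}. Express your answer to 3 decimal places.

-0.759

φ_{22} = (r_2 − r_1²) / (1 − r_1²)
r_1² = (0.31)² = 0.0961
Numerator = -0.59 − 0.0961 = -0.6861; denominator = 1 − 0.0961 = 0.9039
φ_{22} = -0.6861 / 0.9039 = -0.759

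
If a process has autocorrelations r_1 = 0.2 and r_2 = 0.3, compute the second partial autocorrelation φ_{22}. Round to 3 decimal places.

φ_{22} = (r_2 − r_1²) / (1 − r_1²)
r_1² = (0.2)² = 0.04
Numerator = 0.3 − 0.0400 = 0.2600; denominator = 1 − 0.0400 = 0.9600
φ_{22} = 0.2600 / 0.9600 = 0.271

0.271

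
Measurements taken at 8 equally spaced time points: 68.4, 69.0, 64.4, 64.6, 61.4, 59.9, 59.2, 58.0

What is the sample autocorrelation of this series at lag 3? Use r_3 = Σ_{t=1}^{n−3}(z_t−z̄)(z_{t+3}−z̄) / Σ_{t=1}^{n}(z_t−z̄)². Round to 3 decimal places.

-0.028

Mean z̄ = (68.4 + 69.0 + 64.4 + 64.6 + 61.4 + 59.9 + 59.2 + 58.0)/8 = 63.1125
Deviations from mean: 5.2875, 5.8875, 1.2875, 1.4875, -1.7125, -3.2125, -3.9125, -5.1125
Σ(z_t−z̄)(z_{t+3}−z̄) = (7.8652) + (-10.0823) + (-4.1361) + (-5.8198) + (8.7552) = -3.4180
Denominator Σ(z_t−z̄)² = 121.1888
r_3 = -3.4180 / 121.1888 = -0.028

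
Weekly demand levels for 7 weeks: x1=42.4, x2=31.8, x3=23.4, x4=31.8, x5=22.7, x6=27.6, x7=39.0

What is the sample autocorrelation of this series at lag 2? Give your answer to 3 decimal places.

Mean x̄ = (42.4 + 31.8 + 23.4 + 31.8 + 22.7 + 27.6 + 39.0)/7 = 31.2429
Deviations from mean: 11.1571, 0.5571, -7.8429, 0.5571, -8.5429, -3.6429, 7.7571
Numerator Σ_{t=1}^{5}(x_t−x̄)(x_{t+2}−x̄) = -88.4908
Denominator Σ(x_t−x̄)² = 333.0371
r_2 = -88.4908 / 333.0371 = -0.266

-0.266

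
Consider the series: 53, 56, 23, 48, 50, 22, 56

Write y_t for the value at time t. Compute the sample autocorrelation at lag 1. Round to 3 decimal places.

Mean ȳ = (53 + 56 + 23 + 48 + 50 + 22 + 56)/7 = 44.0000
Σ(y_t−ȳ)(y_{t+1}−ȳ) = (108.0000) + (-252.0000) + (-84.0000) + (24.0000) + (-132.0000) + (-264.0000) = -600.0000
Denominator Σ(y_t−ȳ)² = 1346.0000
r_1 = -600.0000 / 1346.0000 = -0.446

-0.446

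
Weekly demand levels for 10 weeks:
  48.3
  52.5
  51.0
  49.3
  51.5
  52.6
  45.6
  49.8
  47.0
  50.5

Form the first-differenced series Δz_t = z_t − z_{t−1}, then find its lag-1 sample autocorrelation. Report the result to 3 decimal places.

First differences Δz: 4.2, -1.5, -1.7, 2.2, 1.1, -7.0, 4.2, -2.8, 3.5
Mean of differences = 0.2444
Numerator Σ(Δz_t−Δz̄)(Δz_{t+1}−Δz̄) = -62.4453
Denominator Σ(Δz_t−Δz̄)² = 115.0222
r_1(Δz) = -62.4453 / 115.0222 = -0.543

-0.543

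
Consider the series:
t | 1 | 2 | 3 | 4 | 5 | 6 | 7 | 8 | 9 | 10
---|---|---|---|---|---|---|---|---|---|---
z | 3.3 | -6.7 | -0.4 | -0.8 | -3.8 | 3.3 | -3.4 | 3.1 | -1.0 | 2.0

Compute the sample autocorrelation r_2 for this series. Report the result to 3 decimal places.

0.324

Mean z̄ = (3.3 − 6.7 − 0.4 − 0.8 − 3.8 + 3.3 − 3.4 + 3.1 − 1.0 + 2.0)/10 = -0.4400
Numerator Σ_{t=1}^{8}(z_t−z̄)(z_{t+2}−z̄) = 34.4028
Denominator Σ(z_t−z̄)² = 106.1440
r_2 = 34.4028 / 106.1440 = 0.324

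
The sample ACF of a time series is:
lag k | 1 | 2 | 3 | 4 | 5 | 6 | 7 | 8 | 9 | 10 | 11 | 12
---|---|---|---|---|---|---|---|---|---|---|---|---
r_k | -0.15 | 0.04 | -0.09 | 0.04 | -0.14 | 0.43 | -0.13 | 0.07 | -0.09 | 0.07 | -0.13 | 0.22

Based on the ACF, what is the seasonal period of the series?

6

The largest autocorrelation is r_6 = 0.43, with a weaker echo at lag 12 (0.22); the remaining lags stay at or below 0.07.
The dominant spike at lag 6 indicates a seasonal period of 6.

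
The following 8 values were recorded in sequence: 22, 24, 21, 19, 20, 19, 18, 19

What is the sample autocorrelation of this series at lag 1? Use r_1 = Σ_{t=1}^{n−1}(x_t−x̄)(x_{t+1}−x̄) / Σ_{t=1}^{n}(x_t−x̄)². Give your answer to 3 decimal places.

0.534

Mean x̄ = (22 + 24 + 21 + 19 + 20 + 19 + 18 + 19)/8 = 20.2500
Deviations from mean: 1.7500, 3.7500, 0.7500, -1.2500, -0.2500, -1.2500, -2.2500, -1.2500
Σ(x_t−x̄)(x_{t+1}−x̄) = (6.5625) + (2.8125) + (-0.9375) + (0.3125) + (0.3125) + (2.8125) + (2.8125) = 14.6875
Denominator Σ(x_t−x̄)² = 27.5000
r_1 = 14.6875 / 27.5000 = 0.534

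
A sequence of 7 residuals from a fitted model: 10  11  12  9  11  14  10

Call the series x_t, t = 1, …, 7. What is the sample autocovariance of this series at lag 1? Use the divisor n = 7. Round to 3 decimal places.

-0.714

Mean x̄ = (10 + 11 + 12 + 9 + 11 + 14 + 10)/7 = 11.0000
Σ_{t=1}^{6}(x_t−x̄)(x_{t+1}−x̄) = -5.0000
γ_1 = -5.0000 / 7 = -0.714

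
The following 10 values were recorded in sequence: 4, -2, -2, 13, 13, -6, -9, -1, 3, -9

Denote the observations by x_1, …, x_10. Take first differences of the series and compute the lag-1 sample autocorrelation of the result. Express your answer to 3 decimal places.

First differences Δx: -6, 0, 15, 0, -19, -3, 8, 4, -12
Mean of differences = -1.4444
Numerator Σ(Δx_t−Δx̄)(Δx_{t+1}−Δx̄) = 22.1358
Denominator Σ(Δx_t−Δx̄)² = 836.2222
r_1(Δx) = 22.1358 / 836.2222 = 0.026

0.026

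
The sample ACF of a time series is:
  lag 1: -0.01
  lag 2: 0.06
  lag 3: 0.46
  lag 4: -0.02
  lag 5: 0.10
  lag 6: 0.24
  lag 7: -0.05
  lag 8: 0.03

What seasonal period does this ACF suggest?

3

The largest autocorrelation is r_3 = 0.46, with a weaker echo at lag 6 (0.24); the remaining lags stay at or below 0.10.
The dominant spike at lag 3 indicates a seasonal period of 3.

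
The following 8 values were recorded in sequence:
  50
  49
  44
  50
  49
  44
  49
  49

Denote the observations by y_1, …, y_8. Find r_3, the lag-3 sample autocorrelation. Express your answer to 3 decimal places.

Mean ȳ = (50 + 49 + 44 + 50 + 49 + 44 + 49 + 49)/8 = 48.0000
Deviations from mean: 2.0000, 1.0000, -4.0000, 2.0000, 1.0000, -4.0000, 1.0000, 1.0000
Σ(y_t−ȳ)(y_{t+3}−ȳ) = (4.0000) + (1.0000) + (16.0000) + (2.0000) + (1.0000) = 24.0000
Denominator Σ(y_t−ȳ)² = 44.0000
r_3 = 24.0000 / 44.0000 = 0.545

0.545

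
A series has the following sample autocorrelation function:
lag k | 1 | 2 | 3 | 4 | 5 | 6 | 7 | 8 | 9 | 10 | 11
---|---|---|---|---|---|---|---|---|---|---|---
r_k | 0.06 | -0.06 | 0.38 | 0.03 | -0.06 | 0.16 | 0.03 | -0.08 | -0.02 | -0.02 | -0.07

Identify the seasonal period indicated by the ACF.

3

The largest autocorrelation is r_3 = 0.38, with a weaker echo at lag 6 (0.16); the remaining lags stay at or below 0.06.
The dominant spike at lag 3 indicates a seasonal period of 3.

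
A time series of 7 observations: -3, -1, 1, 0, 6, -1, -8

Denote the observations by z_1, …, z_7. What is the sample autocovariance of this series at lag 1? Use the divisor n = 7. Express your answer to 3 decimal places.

Mean z̄ = (-3 − 1 + 1 + 0 + 6 − 1 − 8)/7 = -0.8571
Deviations: -2.1429, -0.1429, 1.8571, 0.8571, 6.8571, -0.1429, -7.1429
Σ_{t=1}^{6}(z_t−z̄)(z_{t+1}−z̄) = 7.5510
γ_1 = 7.5510 / 7 = 1.079

1.079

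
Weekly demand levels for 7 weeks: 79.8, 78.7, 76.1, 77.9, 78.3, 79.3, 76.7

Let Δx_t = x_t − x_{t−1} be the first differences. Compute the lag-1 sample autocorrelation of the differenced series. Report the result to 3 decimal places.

First differences Δx: -1.1, -2.6, 1.8, 0.4, 1.0, -2.6
Mean of differences = -0.5167
Numerator Σ(Δx_t−Δx̄)(Δx_{t+1}−Δx̄) = -3.2569
Denominator Σ(Δx_t−Δx̄)² = 17.5283
r_1(Δx) = -3.2569 / 17.5283 = -0.186

-0.186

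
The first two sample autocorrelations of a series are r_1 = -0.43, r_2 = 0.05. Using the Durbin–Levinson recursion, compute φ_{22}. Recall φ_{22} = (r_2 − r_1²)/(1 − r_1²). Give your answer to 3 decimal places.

-0.166

φ_{22} = (r_2 − r_1²) / (1 − r_1²)
r_1² = (-0.43)² = 0.1849
Numerator = 0.05 − 0.1849 = -0.1349; denominator = 1 − 0.1849 = 0.8151
φ_{22} = -0.1349 / 0.8151 = -0.166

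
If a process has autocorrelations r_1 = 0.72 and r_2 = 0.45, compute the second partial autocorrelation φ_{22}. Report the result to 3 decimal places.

-0.142

φ_{22} = (r_2 − r_1²) / (1 − r_1²)
r_1² = (0.72)² = 0.5184
Numerator = 0.45 − 0.5184 = -0.0684; denominator = 1 − 0.5184 = 0.4816
φ_{22} = -0.0684 / 0.4816 = -0.142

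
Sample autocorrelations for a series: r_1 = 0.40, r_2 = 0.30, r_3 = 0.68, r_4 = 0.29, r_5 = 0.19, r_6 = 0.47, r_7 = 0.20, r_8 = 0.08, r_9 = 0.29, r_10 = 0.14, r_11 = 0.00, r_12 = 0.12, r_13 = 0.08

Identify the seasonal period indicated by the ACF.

The largest autocorrelation is r_3 = 0.68, with a weaker echo at lag 6 (0.47); the remaining lags stay at or below 0.40. The elevated value at lag 1 (0.40), dropping to 0.30 at lag 2, reflects decaying short-term dependence rather than seasonality.
The dominant spike at lag 3 indicates a seasonal period of 3.

3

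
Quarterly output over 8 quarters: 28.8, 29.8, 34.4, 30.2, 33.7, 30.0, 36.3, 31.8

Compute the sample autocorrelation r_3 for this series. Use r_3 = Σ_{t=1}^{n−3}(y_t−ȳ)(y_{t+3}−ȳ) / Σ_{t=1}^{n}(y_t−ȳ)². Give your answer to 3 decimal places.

Mean ȳ = (28.8 + 29.8 + 34.4 + 30.2 + 33.7 + 30.0 + 36.3 + 31.8)/8 = 31.8750
Deviations from mean: -3.0750, -2.0750, 2.5250, -1.6750, 1.8250, -1.8750, 4.4250, -0.0750
Numerator Σ_{t=1}^{5}(y_t−ȳ)(y_{t+3}−ȳ) = -10.9194
Denominator Σ(y_t−ȳ)² = 49.3750
r_3 = -10.9194 / 49.3750 = -0.221

-0.221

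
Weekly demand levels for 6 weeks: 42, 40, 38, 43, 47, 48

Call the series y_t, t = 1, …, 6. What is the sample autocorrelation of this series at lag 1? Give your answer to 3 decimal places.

Mean ȳ = (42 + 40 + 38 + 43 + 47 + 48)/6 = 43.0000
Deviations from mean: -1.0000, -3.0000, -5.0000, 0.0000, 4.0000, 5.0000
Numerator Σ_{t=1}^{5}(y_t−ȳ)(y_{t+1}−ȳ) = 38.0000
Denominator Σ(y_t−ȳ)² = 76.0000
r_1 = 38.0000 / 76.0000 = 0.500

0.500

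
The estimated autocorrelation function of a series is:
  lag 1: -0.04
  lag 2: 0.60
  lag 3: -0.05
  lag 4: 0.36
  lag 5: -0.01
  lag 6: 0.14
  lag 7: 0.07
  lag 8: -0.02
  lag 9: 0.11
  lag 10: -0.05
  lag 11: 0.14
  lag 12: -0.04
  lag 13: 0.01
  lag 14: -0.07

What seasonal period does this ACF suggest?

The largest autocorrelation is r_2 = 0.60, with a weaker echo at lag 4 (0.36); the remaining lags stay at or below 0.14.
The dominant spike at lag 2 indicates a seasonal period of 2.

2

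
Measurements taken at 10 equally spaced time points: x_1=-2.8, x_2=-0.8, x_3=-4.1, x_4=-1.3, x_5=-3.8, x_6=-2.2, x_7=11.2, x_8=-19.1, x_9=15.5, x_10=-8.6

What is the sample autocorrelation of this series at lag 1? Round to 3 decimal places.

-0.792

Mean x̄ = (-2.8 − 0.8 − 4.1 − 1.3 − 3.8 − 2.2 + 11.2 − 19.1 + 15.5 − 8.6)/10 = -1.6000
Numerator Σ_{t=1}^{9}(x_t−x̄)(x_{t+1}−x̄) = -653.6800
Denominator Σ(x_t−x̄)² = 825.1200
r_1 = -653.6800 / 825.1200 = -0.792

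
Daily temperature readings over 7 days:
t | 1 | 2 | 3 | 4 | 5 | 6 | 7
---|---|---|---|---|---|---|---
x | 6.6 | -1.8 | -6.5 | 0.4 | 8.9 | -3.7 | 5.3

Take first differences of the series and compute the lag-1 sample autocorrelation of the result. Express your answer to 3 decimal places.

First differences Δx: -8.4, -4.7, 6.9, 8.5, -12.6, 9.0
Mean of differences = -0.2167
Numerator Σ(Δx_t−Δx̄)(Δx_{t+1}−Δx̄) = -155.2586
Denominator Σ(Δx_t−Δx̄)² = 451.9883
r_1(Δx) = -155.2586 / 451.9883 = -0.344

-0.344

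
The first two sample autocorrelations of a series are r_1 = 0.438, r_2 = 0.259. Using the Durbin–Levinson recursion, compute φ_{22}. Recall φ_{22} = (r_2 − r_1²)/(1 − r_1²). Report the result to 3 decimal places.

φ_{22} = (r_2 − r_1²) / (1 − r_1²)
r_1² = (0.438)² = 0.191844
Numerator = 0.259 − 0.1918 = 0.0672; denominator = 1 − 0.1918 = 0.8082
φ_{22} = 0.0672 / 0.8082 = 0.083

0.083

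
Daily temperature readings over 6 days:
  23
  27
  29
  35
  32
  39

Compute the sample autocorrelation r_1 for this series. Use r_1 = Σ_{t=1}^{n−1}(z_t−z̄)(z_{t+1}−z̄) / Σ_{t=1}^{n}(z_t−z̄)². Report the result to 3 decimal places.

0.266

Mean z̄ = (23 + 27 + 29 + 35 + 32 + 39)/6 = 30.8333
Deviations from mean: -7.8333, -3.8333, -1.8333, 4.1667, 1.1667, 8.1667
Σ(z_t−z̄)(z_{t+1}−z̄) = (30.0278) + (7.0278) + (-7.6389) + (4.8611) + (9.5278) = 43.8056
Denominator Σ(z_t−z̄)² = 164.8333
r_1 = 43.8056 / 164.8333 = 0.266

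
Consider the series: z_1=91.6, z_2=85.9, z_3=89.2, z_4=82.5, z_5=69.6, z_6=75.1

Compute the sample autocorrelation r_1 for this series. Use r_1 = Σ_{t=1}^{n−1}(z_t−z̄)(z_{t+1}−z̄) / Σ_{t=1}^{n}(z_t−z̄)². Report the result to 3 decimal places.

0.413

Mean z̄ = (91.6 + 85.9 + 89.2 + 82.5 + 69.6 + 75.1)/6 = 82.3167
Deviations from mean: 9.2833, 3.5833, 6.8833, 0.1833, -12.7167, -7.2167
Σ(z_t−z̄)(z_{t+1}−z̄) = (33.2653) + (24.6653) + (1.2619) + (-2.3314) + (91.7719) = 148.6331
Denominator Σ(z_t−z̄)² = 360.2283
r_1 = 148.6331 / 360.2283 = 0.413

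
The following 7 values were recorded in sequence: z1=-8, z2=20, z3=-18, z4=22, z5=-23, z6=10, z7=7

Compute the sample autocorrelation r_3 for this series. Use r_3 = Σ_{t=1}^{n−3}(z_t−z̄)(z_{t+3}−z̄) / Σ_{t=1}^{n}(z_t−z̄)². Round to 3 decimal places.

Mean z̄ = (-8 + 20 − 18 + 22 − 23 + 10 + 7)/7 = 1.4286
Σ(z_t−z̄)(z_{t+3}−z̄) = (-193.9592) + (-453.6735) + (-166.5306) + (114.6122) = -699.5510
Denominator Σ(z_t−z̄)² = 1935.7143
r_3 = -699.5510 / 1935.7143 = -0.361

-0.361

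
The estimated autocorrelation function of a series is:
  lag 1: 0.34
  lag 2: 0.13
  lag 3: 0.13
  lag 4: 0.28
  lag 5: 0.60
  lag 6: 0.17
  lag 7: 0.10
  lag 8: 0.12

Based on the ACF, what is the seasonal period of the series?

5

The largest autocorrelation is r_5 = 0.60; the remaining lags stay at or below 0.34. The elevated value at lag 1 (0.34), dropping to 0.13 at lag 2, reflects decaying short-term dependence rather than seasonality.
The dominant spike at lag 5 indicates a seasonal period of 5.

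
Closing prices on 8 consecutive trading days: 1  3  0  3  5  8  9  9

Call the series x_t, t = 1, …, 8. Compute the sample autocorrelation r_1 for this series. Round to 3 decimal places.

Mean x̄ = (1 + 3 + 0 + 3 + 5 + 8 + 9 + 9)/8 = 4.7500
Deviations from mean: -3.7500, -1.7500, -4.7500, -1.7500, 0.2500, 3.2500, 4.2500, 4.2500
Numerator Σ_{t=1}^{7}(x_t−x̄)(x_{t+1}−x̄) = 55.4375
Denominator Σ(x_t−x̄)² = 89.5000
r_1 = 55.4375 / 89.5000 = 0.619

0.619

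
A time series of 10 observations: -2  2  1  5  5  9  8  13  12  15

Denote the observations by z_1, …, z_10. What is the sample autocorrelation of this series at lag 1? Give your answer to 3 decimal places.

0.589

Mean z̄ = (-2 + 2 + 1 + 5 + 5 + 9 + 8 + 13 + 12 + 15)/10 = 6.8000
Numerator Σ_{t=1}^{9}(z_t−z̄)(z_{t+1}−z̄) = 164.7600
Denominator Σ(z_t−z̄)² = 279.6000
r_1 = 164.7600 / 279.6000 = 0.589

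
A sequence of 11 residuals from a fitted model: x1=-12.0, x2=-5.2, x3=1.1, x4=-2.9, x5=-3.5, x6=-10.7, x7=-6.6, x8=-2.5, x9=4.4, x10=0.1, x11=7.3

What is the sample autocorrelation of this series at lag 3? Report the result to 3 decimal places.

Mean x̄ = (-12.0 − 5.2 + 1.1 − 2.9 − 3.5 − 10.7 − 6.6 − 2.5 + 4.4 + 0.1 + 7.3)/11 = -2.7727
Numerator Σ_{t=1}^{8}(x_t−x̄)(x_{t+3}−x̄) = -92.5795
Denominator Σ(x_t−x̄)² = 345.3018
r_3 = -92.5795 / 345.3018 = -0.268

-0.268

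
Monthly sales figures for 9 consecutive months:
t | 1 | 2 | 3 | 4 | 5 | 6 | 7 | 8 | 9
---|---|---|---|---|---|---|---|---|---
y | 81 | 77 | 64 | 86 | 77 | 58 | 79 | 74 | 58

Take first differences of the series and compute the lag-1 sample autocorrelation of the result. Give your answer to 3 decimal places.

-0.397

First differences Δy: -4, -13, 22, -9, -19, 21, -5, -16
Mean of differences = -2.8750
Numerator Σ(Δy_t−Δȳ)(Δy_{t+1}−Δȳ) = -701.8906
Denominator Σ(Δy_t−Δȳ)² = 1766.8750
r_1(Δy) = -701.8906 / 1766.8750 = -0.397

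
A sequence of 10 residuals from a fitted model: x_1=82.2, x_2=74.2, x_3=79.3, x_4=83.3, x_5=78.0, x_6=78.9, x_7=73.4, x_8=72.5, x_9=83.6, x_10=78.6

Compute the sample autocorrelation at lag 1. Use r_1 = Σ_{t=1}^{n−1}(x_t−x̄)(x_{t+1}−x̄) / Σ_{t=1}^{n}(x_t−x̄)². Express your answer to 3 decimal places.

-0.140

Mean x̄ = (82.2 + 74.2 + 79.3 + 83.3 + 78.0 + 78.9 + 73.4 + 72.5 + 83.6 + 78.6)/10 = 78.4000
Numerator Σ_{t=1}^{9}(x_t−x̄)(x_{t+1}−x̄) = -20.1300
Denominator Σ(x_t−x̄)² = 144.2000
r_1 = -20.1300 / 144.2000 = -0.140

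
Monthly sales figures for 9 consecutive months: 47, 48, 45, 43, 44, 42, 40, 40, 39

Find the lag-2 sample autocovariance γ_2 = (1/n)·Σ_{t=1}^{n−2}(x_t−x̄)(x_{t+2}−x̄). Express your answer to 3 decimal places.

Mean x̄ = (47 + 48 + 45 + 43 + 44 + 42 + 40 + 40 + 39)/9 = 43.1111
Σ_{t=1}^{7}(x_t−x̄)(x_{t+2}−x̄) = 22.0864
γ_2 = 22.0864 / 9 = 2.454

2.454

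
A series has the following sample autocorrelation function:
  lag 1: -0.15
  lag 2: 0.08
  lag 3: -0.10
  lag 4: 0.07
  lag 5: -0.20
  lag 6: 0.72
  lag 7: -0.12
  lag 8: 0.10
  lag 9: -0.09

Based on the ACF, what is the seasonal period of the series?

The largest autocorrelation is r_6 = 0.72; the remaining lags stay at or below 0.10.
The dominant spike at lag 6 indicates a seasonal period of 6.

6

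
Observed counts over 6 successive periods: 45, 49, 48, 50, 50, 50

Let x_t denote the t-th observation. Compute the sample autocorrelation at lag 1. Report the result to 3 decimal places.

0.063

Mean x̄ = (45 + 49 + 48 + 50 + 50 + 50)/6 = 48.6667
Σ(x_t−x̄)(x_{t+1}−x̄) = (-1.2222) + (-0.2222) + (-0.8889) + (1.7778) + (1.7778) = 1.2222
Denominator Σ(x_t−x̄)² = 19.3333
r_1 = 1.2222 / 19.3333 = 0.063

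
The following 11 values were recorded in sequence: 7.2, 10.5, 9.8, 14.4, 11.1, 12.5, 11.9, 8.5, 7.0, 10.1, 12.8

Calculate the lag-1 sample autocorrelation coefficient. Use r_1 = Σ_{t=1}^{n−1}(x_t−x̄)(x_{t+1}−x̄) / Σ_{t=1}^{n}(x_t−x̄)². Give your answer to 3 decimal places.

Mean x̄ = (7.2 + 10.5 + 9.8 + 14.4 + 11.1 + 12.5 + 11.9 + 8.5 + 7.0 + 10.1 + 12.8)/11 = 10.5273
Numerator Σ_{t=1}^{10}(x_t−x̄)(x_{t+1}−x̄) = 8.2538
Denominator Σ(x_t−x̄)² = 54.6018
r_1 = 8.2538 / 54.6018 = 0.151

0.151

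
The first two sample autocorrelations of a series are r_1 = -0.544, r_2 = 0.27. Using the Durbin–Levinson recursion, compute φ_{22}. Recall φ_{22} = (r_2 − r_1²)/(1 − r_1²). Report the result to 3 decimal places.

φ_{22} = (r_2 − r_1²) / (1 − r_1²)
r_1² = (-0.544)² = 0.295936
Numerator = 0.27 − 0.2959 = -0.0259; denominator = 1 − 0.2959 = 0.7041
φ_{22} = -0.0259 / 0.7041 = -0.037

-0.037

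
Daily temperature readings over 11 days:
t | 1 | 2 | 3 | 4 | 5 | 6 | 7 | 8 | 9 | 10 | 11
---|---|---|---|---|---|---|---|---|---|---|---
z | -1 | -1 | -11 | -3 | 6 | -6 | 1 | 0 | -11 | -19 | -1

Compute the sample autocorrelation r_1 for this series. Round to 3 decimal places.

Mean z̄ = (-1 − 1 − 11 − 3 + 6 − 6 + 1 + 0 − 11 − 19 − 1)/11 = -4.1818
Numerator Σ_{t=1}^{10}(z_t−z̄)(z_{t+1}−z̄) = 11.5124
Denominator Σ(z_t−z̄)² = 495.6364
r_1 = 11.5124 / 495.6364 = 0.023

0.023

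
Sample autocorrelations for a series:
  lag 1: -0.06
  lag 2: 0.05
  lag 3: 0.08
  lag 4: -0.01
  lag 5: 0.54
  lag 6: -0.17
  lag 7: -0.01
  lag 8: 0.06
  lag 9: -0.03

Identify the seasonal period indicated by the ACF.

5

The largest autocorrelation is r_5 = 0.54; the remaining lags stay at or below 0.08.
The dominant spike at lag 5 indicates a seasonal period of 5.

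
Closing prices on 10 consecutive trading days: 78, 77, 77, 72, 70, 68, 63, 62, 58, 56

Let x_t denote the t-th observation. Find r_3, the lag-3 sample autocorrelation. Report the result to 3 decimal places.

0.146

Mean x̄ = (78 + 77 + 77 + 72 + 70 + 68 + 63 + 62 + 58 + 56)/10 = 68.1000
Σ(x_t−x̄)(x_{t+3}−x̄) = (38.6100) + (16.9100) + (-0.8900) + (-19.8900) + (-11.5900) + (1.0100) + (61.7100) = 85.8700
Denominator Σ(x_t−x̄)² = 586.9000
r_3 = 85.8700 / 586.9000 = 0.146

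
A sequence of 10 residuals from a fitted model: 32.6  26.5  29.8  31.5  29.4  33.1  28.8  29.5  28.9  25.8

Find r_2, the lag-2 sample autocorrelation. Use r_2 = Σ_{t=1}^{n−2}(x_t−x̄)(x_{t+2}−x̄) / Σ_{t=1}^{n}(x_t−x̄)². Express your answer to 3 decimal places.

Mean x̄ = (32.6 + 26.5 + 29.8 + 31.5 + 29.4 + 33.1 + 28.8 + 29.5 + 28.9 + 25.8)/10 = 29.5900
Numerator Σ_{t=1}^{8}(x_t−x̄)(x_{t+2}−x̄) = 2.1148
Denominator Σ(x_t−x̄)² = 50.1290
r_2 = 2.1148 / 50.1290 = 0.042

0.042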